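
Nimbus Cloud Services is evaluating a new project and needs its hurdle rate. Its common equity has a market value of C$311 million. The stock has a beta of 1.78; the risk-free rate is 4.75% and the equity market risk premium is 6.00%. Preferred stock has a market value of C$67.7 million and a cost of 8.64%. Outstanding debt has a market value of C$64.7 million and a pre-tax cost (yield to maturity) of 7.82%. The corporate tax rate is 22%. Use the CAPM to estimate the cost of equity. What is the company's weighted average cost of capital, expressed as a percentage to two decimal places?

13.03%

Cost of equity via CAPM: Re = 4.75% + 1.78 × 6.0% = 15.4300%.
Total capital V = 311 + 67.7 + 64.7 = 443.4.
Equity: weight = 311/443.4 = 0.7014; cost = 15.43%.
Preferred: weight = 67.7/443.4 = 0.1527; cost = 8.64%.
Debt: weight = 64.7/443.4 = 0.1459; after-tax cost = 7.82% × (1 − 22%) = 6.0996%.
WACC = 0.7014 × 15.4300% + 0.1527 × 8.6400% + 0.1459 × 6.0996% = 13.0318%.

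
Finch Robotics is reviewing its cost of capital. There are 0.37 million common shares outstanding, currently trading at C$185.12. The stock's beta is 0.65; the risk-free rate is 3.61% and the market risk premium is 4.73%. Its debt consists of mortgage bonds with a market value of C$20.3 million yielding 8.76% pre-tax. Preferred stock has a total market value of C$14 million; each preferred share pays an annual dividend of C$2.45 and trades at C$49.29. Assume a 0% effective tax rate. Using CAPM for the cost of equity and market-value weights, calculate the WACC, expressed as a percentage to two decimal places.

6.86%

Cost of equity via CAPM: Re = 3.61% + 0.65 × 4.73% = 6.6845%.
Cost of preferred: Rp = 2.45 / 49.29 = 4.9706%.
Market value of equity E = 185.12 × 0.37m = 68.4944m.
Total capital V = 68.4944 + 14 + 20.3 = 102.7944.
Equity: weight = 68.4944/102.7944 = 0.6663; cost = 6.6845%.
Preferred: weight = 14/102.7944 = 0.1362; cost = 4.9706%.
Mortgage bonds: weight = 20.3/102.7944 = 0.1975; after-tax cost = 8.76% × (1 − 0%) = 8.7600%.
WACC = 0.6663 × 6.6845% + 0.1362 × 4.9706% + 0.1975 × 8.7600% = 6.8609%.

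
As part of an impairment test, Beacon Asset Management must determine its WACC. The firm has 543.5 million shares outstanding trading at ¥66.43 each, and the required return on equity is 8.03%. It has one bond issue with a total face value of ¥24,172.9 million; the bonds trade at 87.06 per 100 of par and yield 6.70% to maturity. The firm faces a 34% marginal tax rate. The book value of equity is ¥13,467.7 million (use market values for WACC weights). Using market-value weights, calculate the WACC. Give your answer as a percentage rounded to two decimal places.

Market value of equity E = 66.43 × 543.5m = 36104.705m. Market value of debt D = 24172.9m × 87.06/100 = 21044.92674m.
Total capital V = 36104.705 + 21044.92674 = 57149.63174.
Equity: weight = 36104.705/57149.63174 = 0.6318; cost = 8.03%.
Bonds outstanding: weight = 21044.92674/57149.63174 = 0.3682; after-tax cost = 6.7% × (1 − 34%) = 4.4220%.
WACC = 0.6318 × 8.0300% + 0.3682 × 4.4220% = 6.7014%.

6.70%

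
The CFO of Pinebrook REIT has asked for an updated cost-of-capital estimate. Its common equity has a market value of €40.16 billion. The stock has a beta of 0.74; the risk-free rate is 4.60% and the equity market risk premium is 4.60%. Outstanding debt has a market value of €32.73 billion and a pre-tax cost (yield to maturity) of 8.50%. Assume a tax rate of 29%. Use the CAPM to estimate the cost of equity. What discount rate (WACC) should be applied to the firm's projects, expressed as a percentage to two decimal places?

7.12%

Cost of equity via CAPM: Re = 4.6% + 0.74 × 4.6% = 8.0040%.
Total capital V = 40.16 + 32.73 = 72.89.
Equity: weight = 40.16/72.89 = 0.5510; cost = 8.004%.
Debt: weight = 32.73/72.89 = 0.4490; after-tax cost = 8.5% × (1 − 29%) = 6.0350%.
WACC = 0.5510 × 8.0040% + 0.4490 × 6.0350% = 7.1199%.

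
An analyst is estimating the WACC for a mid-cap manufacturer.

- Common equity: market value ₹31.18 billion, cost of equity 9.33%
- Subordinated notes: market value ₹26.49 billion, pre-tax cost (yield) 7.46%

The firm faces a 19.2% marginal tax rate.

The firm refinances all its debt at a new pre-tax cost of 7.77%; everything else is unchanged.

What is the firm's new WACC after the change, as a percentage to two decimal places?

7.93%

After the change:
Total capital V = 31.18 + 26.49 = 57.67.
Equity: weight = 31.18/57.67 = 0.5407; cost = 9.33%.
Subordinated notes: weight = 26.49/57.67 = 0.4593; after-tax cost = 7.77% × (1 − 19.2%) = 6.2782%.
WACC = 0.5407 × 9.3300% + 0.4593 × 6.2782% = 7.9282%.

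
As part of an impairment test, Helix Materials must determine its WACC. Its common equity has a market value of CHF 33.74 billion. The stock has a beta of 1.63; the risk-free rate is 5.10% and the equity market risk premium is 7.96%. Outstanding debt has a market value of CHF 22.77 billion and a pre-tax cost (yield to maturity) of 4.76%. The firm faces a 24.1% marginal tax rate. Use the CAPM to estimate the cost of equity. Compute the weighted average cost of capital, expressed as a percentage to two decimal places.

Cost of equity via CAPM: Re = 5.1% + 1.63 × 7.96% = 18.0748%.
Total capital V = 33.74 + 22.77 = 56.51.
Equity: weight = 33.74/56.51 = 0.5971; cost = 18.0748%.
Debt: weight = 22.77/56.51 = 0.4029; after-tax cost = 4.76% × (1 − 24.1%) = 3.6128%.
WACC = 0.5971 × 18.0748% + 0.4029 × 3.6128% = 12.2475%.

12.25%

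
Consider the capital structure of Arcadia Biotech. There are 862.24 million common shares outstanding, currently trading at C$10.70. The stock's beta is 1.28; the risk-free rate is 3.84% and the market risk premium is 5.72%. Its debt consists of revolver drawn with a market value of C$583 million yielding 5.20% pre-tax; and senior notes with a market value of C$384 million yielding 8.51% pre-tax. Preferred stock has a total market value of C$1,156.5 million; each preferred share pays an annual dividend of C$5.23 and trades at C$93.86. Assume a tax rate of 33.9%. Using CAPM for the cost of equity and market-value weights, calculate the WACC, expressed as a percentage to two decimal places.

10.01%

Cost of equity via CAPM: Re = 3.84% + 1.28 × 5.72% = 11.1616%.
Cost of preferred: Rp = 5.23 / 93.86 = 5.5721%.
Market value of equity E = 10.7 × 862.24m = 9225.968m.
Total capital V = 9225.968 + 1156.5 + 583 + 384 = 11349.468.
Equity: weight = 9225.968/11349.468 = 0.8129; cost = 11.1616%.
Preferred: weight = 1156.5/11349.468 = 0.1019; cost = 5.5721%.
Revolver drawn: weight = 583/11349.468 = 0.0514; after-tax cost = 5.2% × (1 − 33.9%) = 3.4372%.
Senior notes: weight = 384/11349.468 = 0.0338; after-tax cost = 8.51% × (1 − 33.9%) = 5.6251%.
WACC = 0.8129 × 11.1616% + 0.1019 × 5.5721% + 0.0514 × 3.4372% + 0.0338 × 5.6251% = 10.0079%.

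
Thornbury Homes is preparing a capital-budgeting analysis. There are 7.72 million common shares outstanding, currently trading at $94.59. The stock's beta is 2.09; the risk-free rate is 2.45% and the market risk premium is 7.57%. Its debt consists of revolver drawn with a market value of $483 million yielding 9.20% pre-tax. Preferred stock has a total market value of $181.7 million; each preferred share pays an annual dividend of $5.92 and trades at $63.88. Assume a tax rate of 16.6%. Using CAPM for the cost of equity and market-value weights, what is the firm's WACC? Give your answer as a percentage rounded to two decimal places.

13.43%

Cost of equity via CAPM: Re = 2.45% + 2.09 × 7.57% = 18.2713%.
Cost of preferred: Rp = 5.92 / 63.88 = 9.2674%.
Market value of equity E = 94.59 × 7.72m = 730.2348m.
Total capital V = 730.2348 + 181.7 + 483 = 1394.9348.
Equity: weight = 730.2348/1394.9348 = 0.5235; cost = 18.2713%.
Preferred: weight = 181.7/1394.9348 = 0.1303; cost = 9.2674%.
Revolver drawn: weight = 483/1394.9348 = 0.3463; after-tax cost = 9.2% × (1 − 16.6%) = 7.6728%.
WACC = 0.5235 × 18.2713% + 0.1303 × 9.2674% + 0.3463 × 7.6728% = 13.4287%.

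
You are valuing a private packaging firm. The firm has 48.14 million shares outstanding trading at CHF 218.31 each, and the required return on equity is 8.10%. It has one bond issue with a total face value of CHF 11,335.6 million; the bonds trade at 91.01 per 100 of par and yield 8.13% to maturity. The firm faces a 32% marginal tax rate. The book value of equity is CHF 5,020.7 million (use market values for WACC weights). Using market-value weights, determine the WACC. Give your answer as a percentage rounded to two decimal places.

Market value of equity E = 218.31 × 48.14m = 10509.4434m. Market value of debt D = 11335.6m × 91.01/100 = 10316.52956m.
Total capital V = 10509.4434 + 10316.52956 = 20825.97296.
Equity: weight = 10509.4434/20825.97296 = 0.5046; cost = 8.1%.
Bonds outstanding: weight = 10316.52956/20825.97296 = 0.4954; after-tax cost = 8.13% × (1 − 32%) = 5.5284%.
WACC = 0.5046 × 8.1000% + 0.4954 × 5.5284% = 6.8261%.

6.83%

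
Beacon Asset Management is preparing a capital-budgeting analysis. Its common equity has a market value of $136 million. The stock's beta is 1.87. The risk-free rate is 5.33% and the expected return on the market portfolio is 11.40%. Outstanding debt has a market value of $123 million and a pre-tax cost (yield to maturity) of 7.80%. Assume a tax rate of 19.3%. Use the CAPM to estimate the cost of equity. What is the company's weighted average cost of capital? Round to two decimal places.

11.75%

Market risk premium = 11.4% − 5.33% = 6.07%.
Cost of equity via CAPM: Re = 5.33% + 1.87 × 6.07% = 16.6809%.
Total capital V = 136 + 123 = 259.
Equity: weight = 136/259 = 0.5251; cost = 16.6809%.
Debt: weight = 123/259 = 0.4749; after-tax cost = 7.8% × (1 − 19.3%) = 6.2946%.
WACC = 0.5251 × 16.6809% + 0.4749 × 6.2946% = 11.7484%.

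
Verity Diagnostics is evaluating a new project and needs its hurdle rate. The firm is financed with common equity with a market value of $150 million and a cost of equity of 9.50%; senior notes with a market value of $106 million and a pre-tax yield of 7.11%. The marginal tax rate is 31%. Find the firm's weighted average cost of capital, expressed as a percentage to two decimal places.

7.60%

Total capital V = 150 + 106 = 256.
Equity: weight = 150/256 = 0.5859; cost = 9.5%.
Senior notes: weight = 106/256 = 0.4141; after-tax cost = 7.11% × (1 − 31%) = 4.9059%.
WACC = 0.5859 × 9.5000% + 0.4141 × 4.9059% = 7.5978%.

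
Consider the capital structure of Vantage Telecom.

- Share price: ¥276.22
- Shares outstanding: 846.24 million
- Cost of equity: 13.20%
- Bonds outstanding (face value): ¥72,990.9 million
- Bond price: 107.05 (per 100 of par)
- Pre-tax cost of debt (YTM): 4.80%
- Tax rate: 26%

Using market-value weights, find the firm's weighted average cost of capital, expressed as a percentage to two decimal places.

10.78%

Market value of equity E = 276.22 × 846.24m = 233748.4128m. Market value of debt D = 72990.9m × 107.05/100 = 78136.75845m.
Total capital V = 233748.4128 + 78136.75845 = 311885.17125.
Equity: weight = 233748.4128/311885.17125 = 0.7495; cost = 13.2%.
Bonds outstanding: weight = 78136.75845/311885.17125 = 0.2505; after-tax cost = 4.8% × (1 − 26%) = 3.5520%.
WACC = 0.7495 × 13.2000% + 0.2505 × 3.5520% = 10.7829%.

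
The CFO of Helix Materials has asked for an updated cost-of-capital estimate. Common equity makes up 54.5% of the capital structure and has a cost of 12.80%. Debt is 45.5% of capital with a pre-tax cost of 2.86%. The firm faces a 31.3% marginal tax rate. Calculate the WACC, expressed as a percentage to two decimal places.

7.87%

After-tax cost of debt = 2.86% × (1 − 31.3%) = 1.9648%.
WACC = 0.545 × 12.8000% + 0.455 × 1.9648% = 7.8700%.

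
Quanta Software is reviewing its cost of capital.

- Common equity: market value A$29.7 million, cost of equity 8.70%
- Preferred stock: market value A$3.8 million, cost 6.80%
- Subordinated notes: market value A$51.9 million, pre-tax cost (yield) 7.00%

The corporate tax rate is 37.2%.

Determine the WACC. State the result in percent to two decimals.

Total capital V = 29.7 + 3.8 + 51.9 = 85.4.
Equity: weight = 29.7/85.4 = 0.3478; cost = 8.7%.
Preferred: weight = 3.8/85.4 = 0.0445; cost = 6.8%.
Subordinated notes: weight = 51.9/85.4 = 0.6077; after-tax cost = 7% × (1 − 37.2%) = 4.3960%.
WACC = 0.3478 × 8.7000% + 0.0445 × 6.8000% + 0.6077 × 4.3960% = 5.9998%.

6.00%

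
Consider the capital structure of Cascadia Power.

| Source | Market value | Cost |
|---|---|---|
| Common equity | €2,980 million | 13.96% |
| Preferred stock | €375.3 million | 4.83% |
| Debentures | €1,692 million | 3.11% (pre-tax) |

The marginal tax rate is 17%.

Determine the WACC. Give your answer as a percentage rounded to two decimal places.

Total capital V = 2980 + 375.3 + 1692 = 5047.3.
Equity: weight = 2980/5047.3 = 0.5904; cost = 13.96%.
Preferred: weight = 375.3/5047.3 = 0.0744; cost = 4.83%.
Debentures: weight = 1692/5047.3 = 0.3352; after-tax cost = 3.11% × (1 − 17%) = 2.5813%.
WACC = 0.5904 × 13.9600% + 0.0744 × 4.8300% + 0.3352 × 2.5813% = 9.4667%.

9.47%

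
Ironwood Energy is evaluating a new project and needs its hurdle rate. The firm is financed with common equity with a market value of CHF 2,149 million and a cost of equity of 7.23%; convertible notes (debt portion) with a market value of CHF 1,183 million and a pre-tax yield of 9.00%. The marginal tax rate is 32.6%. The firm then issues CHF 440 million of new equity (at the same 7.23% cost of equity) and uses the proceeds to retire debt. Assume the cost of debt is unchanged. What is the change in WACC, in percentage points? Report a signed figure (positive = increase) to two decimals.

+0.15 pp

Current WACC:
Total capital V = 2149 + 1183 = 3332.
Equity: weight = 2149/3332 = 0.6450; cost = 7.23%.
Convertible notes (debt portion): weight = 1183/3332 = 0.3550; after-tax cost = 9% × (1 − 32.6%) = 6.0660%.
WACC = 0.6450 × 7.2300% + 0.3550 × 6.0660% = 6.8167%.
After the change:
Total capital V = 2589 + 743 = 3332.
Equity: weight = 2589/3332 = 0.7770; cost = 7.23%.
Convertible notes (debt portion): weight = 743/3332 = 0.2230; after-tax cost = 9% × (1 − 32.6%) = 6.0660%.
WACC = 0.7770 × 7.2300% + 0.2230 × 6.0660% = 6.9704%.
Change in WACC = 6.9704% − 6.8167% = 0.1537 pp.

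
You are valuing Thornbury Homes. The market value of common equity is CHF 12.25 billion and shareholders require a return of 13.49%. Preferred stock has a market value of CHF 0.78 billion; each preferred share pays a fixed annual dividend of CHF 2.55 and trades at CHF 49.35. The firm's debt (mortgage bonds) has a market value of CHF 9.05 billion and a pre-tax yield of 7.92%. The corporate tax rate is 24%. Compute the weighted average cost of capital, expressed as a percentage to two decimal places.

Cost of preferred: Rp = 2.55 / 49.35 = 5.1672%.
Total capital V = 12.25 + 0.78 + 9.05 = 22.08.
Equity: weight = 12.25/22.08 = 0.5548; cost = 13.49%.
Preferred: weight = 0.78/22.08 = 0.0353; cost = 5.1672%.
Mortgage bonds: weight = 9.05/22.08 = 0.4099; after-tax cost = 7.92% × (1 − 24%) = 6.0192%.
WACC = 0.5548 × 13.4900% + 0.0353 × 5.1672% + 0.4099 × 6.0192% = 10.1339%.

10.13%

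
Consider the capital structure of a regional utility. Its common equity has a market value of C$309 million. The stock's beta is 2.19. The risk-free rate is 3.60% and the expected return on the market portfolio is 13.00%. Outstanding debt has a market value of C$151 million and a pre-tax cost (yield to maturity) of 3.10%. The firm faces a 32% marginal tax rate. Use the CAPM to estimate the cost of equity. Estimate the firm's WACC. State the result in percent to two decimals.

Market risk premium = 13.0% − 3.6% = 9.4%.
Cost of equity via CAPM: Re = 3.6% + 2.19 × 9.4% = 24.1860%.
Total capital V = 309 + 151 = 460.
Equity: weight = 309/460 = 0.6717; cost = 24.186%.
Debt: weight = 151/460 = 0.3283; after-tax cost = 3.1% × (1 − 32%) = 2.1080%.
WACC = 0.6717 × 24.1860% + 0.3283 × 2.1080% = 16.9387%.

16.94%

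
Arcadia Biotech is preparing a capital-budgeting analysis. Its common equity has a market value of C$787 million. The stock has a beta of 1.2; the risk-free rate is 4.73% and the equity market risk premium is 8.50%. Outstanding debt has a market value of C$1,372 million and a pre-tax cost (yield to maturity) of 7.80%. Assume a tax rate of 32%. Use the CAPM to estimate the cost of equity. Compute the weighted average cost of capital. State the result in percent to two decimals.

8.81%

Cost of equity via CAPM: Re = 4.73% + 1.2 × 8.5% = 14.9300%.
Total capital V = 787 + 1372 = 2159.
Equity: weight = 787/2159 = 0.3645; cost = 14.93%.
Debt: weight = 1372/2159 = 0.6355; after-tax cost = 7.8% × (1 − 32%) = 5.3040%.
WACC = 0.3645 × 14.9300% + 0.6355 × 5.3040% = 8.8129%.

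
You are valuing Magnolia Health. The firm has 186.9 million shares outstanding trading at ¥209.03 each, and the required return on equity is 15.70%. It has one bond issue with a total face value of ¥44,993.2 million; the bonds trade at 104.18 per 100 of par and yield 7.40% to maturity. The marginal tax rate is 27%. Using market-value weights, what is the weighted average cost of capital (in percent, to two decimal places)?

10.08%

Market value of equity E = 209.03 × 186.9m = 39067.707m. Market value of debt D = 44993.2m × 104.18/100 = 46873.91576m.
Total capital V = 39067.707 + 46873.91576 = 85941.62276.
Equity: weight = 39067.707/85941.62276 = 0.4546; cost = 15.7%.
Bonds outstanding: weight = 46873.91576/85941.62276 = 0.5454; after-tax cost = 7.4% × (1 − 27%) = 5.4020%.
WACC = 0.4546 × 15.7000% + 0.5454 × 5.4020% = 10.0833%.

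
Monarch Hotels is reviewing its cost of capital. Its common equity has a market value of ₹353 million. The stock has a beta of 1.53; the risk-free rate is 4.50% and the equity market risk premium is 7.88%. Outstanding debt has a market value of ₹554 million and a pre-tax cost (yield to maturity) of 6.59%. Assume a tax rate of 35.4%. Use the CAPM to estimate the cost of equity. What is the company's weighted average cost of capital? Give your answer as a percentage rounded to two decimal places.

Cost of equity via CAPM: Re = 4.5% + 1.53 × 7.88% = 16.5564%.
Total capital V = 353 + 554 = 907.
Equity: weight = 353/907 = 0.3892; cost = 16.5564%.
Debt: weight = 554/907 = 0.6108; after-tax cost = 6.59% × (1 − 35.4%) = 4.2571%.
WACC = 0.3892 × 16.5564% + 0.6108 × 4.2571% = 9.0440%.

9.04%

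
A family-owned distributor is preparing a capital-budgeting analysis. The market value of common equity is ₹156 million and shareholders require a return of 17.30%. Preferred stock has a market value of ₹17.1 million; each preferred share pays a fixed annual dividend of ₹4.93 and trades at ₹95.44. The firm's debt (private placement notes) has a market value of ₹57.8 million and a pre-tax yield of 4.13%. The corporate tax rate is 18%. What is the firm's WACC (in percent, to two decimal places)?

Cost of preferred: Rp = 4.93 / 95.44 = 5.1655%.
Total capital V = 156 + 17.1 + 57.8 = 230.9.
Equity: weight = 156/230.9 = 0.6756; cost = 17.3%.
Preferred: weight = 17.1/230.9 = 0.0741; cost = 5.1655%.
Private placement notes: weight = 57.8/230.9 = 0.2503; after-tax cost = 4.13% × (1 − 18%) = 3.3866%.
WACC = 0.6756 × 17.3000% + 0.0741 × 5.1655% + 0.2503 × 3.3866% = 12.9185%.

12.92%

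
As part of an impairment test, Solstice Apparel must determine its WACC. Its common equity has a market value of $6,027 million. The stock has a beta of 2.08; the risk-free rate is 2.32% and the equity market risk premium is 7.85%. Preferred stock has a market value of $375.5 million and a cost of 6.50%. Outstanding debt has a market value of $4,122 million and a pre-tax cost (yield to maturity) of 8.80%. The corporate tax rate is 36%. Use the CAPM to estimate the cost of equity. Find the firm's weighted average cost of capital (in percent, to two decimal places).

Cost of equity via CAPM: Re = 2.32% + 2.08 × 7.85% = 18.6480%.
Total capital V = 6027 + 375.5 + 4122 = 10524.5.
Equity: weight = 6027/10524.5 = 0.5727; cost = 18.648%.
Preferred: weight = 375.5/10524.5 = 0.0357; cost = 6.5%.
Debt: weight = 4122/10524.5 = 0.3917; after-tax cost = 8.8% × (1 − 36%) = 5.6320%.
WACC = 0.5727 × 18.6480% + 0.0357 × 6.5000% + 0.3917 × 5.6320% = 13.1168%.

13.12%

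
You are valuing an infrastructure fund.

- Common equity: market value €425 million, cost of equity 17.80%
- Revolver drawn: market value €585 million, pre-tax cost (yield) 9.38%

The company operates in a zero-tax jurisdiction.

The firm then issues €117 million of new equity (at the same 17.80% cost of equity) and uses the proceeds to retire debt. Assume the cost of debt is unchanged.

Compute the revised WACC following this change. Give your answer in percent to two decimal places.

After the change:
Total capital V = 542 + 468 = 1010.
Equity: weight = 542/1010 = 0.5366; cost = 17.8%.
Revolver drawn: weight = 468/1010 = 0.4634; after-tax cost = 9.38% × (1 − 0%) = 9.3800%.
WACC = 0.5366 × 17.8000% + 0.4634 × 9.3800% = 13.8985%.

13.90%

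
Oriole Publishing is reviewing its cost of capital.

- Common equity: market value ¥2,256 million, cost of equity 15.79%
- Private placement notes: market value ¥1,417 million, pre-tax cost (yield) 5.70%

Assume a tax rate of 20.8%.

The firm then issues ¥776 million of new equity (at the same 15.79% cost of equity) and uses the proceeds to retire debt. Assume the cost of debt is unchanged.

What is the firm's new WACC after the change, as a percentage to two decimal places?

13.82%

After the change:
Total capital V = 3032 + 641 = 3673.
Equity: weight = 3032/3673 = 0.8255; cost = 15.79%.
Private placement notes: weight = 641/3673 = 0.1745; after-tax cost = 5.7% × (1 − 20.8%) = 4.5144%.
WACC = 0.8255 × 15.7900% + 0.1745 × 4.5144% = 13.8222%.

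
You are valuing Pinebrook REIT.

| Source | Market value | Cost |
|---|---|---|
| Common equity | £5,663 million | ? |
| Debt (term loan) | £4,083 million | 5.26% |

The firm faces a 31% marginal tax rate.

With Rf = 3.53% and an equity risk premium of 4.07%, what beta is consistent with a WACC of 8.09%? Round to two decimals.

1.91

Total capital V = 5663 + 4083 = 9746.
Equity weight = 5663/9746 = 0.5811.
Term loan weight = 4083/9746 = 0.4189.
Debt contribution = 0.4189 × 5.26% × (1 − 31%) = 1.5205%.
Required equity contribution = 8.09% − 1.5205% = 6.5695%  ⇒  Re = 11.3061%.
CAPM: 11.3061% = 3.53% + β × 4.07%  ⇒  β = 1.9106.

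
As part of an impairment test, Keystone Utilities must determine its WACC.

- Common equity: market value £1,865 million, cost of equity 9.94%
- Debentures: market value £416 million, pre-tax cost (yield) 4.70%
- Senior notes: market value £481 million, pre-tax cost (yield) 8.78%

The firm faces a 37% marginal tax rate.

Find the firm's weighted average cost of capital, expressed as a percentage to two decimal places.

8.12%

Total capital V = 1865 + 416 + 481 = 2762.
Equity: weight = 1865/2762 = 0.6752; cost = 9.94%.
Debentures: weight = 416/2762 = 0.1506; after-tax cost = 4.7% × (1 − 37%) = 2.9610%.
Senior notes: weight = 481/2762 = 0.1741; after-tax cost = 8.78% × (1 − 37%) = 5.5314%.
WACC = 0.6752 × 9.9400% + 0.1506 × 2.9610% + 0.1741 × 5.5314% = 8.1211%.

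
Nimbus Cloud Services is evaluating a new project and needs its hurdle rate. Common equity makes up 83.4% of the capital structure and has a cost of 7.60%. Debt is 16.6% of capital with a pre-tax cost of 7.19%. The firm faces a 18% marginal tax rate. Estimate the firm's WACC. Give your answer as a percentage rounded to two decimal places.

7.32%

After-tax cost of debt = 7.19% × (1 − 18%) = 5.8958%.
WACC = 0.834 × 7.6000% + 0.166 × 5.8958% = 7.3171%.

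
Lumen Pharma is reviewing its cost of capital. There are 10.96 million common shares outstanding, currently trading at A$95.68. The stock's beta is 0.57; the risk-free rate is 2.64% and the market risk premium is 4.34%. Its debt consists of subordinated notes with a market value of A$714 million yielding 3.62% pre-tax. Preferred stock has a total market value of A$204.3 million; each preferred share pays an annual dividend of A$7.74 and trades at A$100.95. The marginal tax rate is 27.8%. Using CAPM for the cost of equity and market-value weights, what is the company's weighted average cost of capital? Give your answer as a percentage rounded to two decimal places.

4.47%

Cost of equity via CAPM: Re = 2.64% + 0.57 × 4.34% = 5.1138%.
Cost of preferred: Rp = 7.74 / 100.95 = 7.6672%.
Market value of equity E = 95.68 × 10.96m = 1048.6528m.
Total capital V = 1048.6528 + 204.3 + 714 = 1966.9528.
Equity: weight = 1048.6528/1966.9528 = 0.5331; cost = 5.1138%.
Preferred: weight = 204.3/1966.9528 = 0.1039; cost = 7.6672%.
Subordinated notes: weight = 714/1966.9528 = 0.3630; after-tax cost = 3.62% × (1 − 27.8%) = 2.6136%.
WACC = 0.5331 × 5.1138% + 0.1039 × 7.6672% + 0.3630 × 2.6136% = 4.4715%.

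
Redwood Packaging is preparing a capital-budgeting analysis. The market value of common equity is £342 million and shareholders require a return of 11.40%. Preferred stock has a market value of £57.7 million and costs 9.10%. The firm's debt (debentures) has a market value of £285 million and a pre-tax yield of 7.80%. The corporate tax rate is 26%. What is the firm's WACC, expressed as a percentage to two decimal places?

Total capital V = 342 + 57.7 + 285 = 684.7.
Equity: weight = 342/684.7 = 0.4995; cost = 11.4%.
Preferred: weight = 57.7/684.7 = 0.0843; cost = 9.1%.
Debentures: weight = 285/684.7 = 0.4162; after-tax cost = 7.8% × (1 − 26%) = 5.7720%.
WACC = 0.4995 × 11.4000% + 0.0843 × 9.1000% + 0.4162 × 5.7720% = 8.8636%.

8.86%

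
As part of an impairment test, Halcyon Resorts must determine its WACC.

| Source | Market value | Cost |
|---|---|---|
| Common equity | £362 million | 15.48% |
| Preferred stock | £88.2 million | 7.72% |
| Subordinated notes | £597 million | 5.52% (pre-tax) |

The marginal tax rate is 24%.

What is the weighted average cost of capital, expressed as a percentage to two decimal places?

8.39%

Total capital V = 362 + 88.2 + 597 = 1047.2.
Equity: weight = 362/1047.2 = 0.3457; cost = 15.48%.
Preferred: weight = 88.2/1047.2 = 0.0842; cost = 7.72%.
Subordinated notes: weight = 597/1047.2 = 0.5701; after-tax cost = 5.52% × (1 − 24%) = 4.1952%.
WACC = 0.3457 × 15.4800% + 0.0842 × 7.7200% + 0.5701 × 4.1952% = 8.3930%.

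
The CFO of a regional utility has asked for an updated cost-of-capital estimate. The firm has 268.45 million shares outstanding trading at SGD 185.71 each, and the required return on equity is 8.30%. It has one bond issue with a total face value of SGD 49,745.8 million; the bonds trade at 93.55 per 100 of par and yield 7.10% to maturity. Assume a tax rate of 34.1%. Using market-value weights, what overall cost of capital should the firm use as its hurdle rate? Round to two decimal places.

6.55%

Market value of equity E = 185.71 × 268.45m = 49853.8495m. Market value of debt D = 49745.8m × 93.55/100 = 46537.1959m.
Total capital V = 49853.8495 + 46537.1959 = 96391.0454.
Equity: weight = 49853.8495/96391.0454 = 0.5172; cost = 8.3%.
Bonds outstanding: weight = 46537.1959/96391.0454 = 0.4828; after-tax cost = 7.1% × (1 − 34.1%) = 4.6789%.
WACC = 0.5172 × 8.3000% + 0.4828 × 4.6789% = 6.5517%.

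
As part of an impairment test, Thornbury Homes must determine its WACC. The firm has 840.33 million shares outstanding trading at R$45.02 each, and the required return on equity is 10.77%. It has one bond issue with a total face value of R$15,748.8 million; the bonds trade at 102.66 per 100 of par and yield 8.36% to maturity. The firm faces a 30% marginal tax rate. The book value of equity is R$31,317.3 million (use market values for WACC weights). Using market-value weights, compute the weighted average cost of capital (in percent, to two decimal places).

9.30%

Market value of equity E = 45.02 × 840.33m = 37831.6566m. Market value of debt D = 15748.8m × 102.66/100 = 16167.71808m.
Total capital V = 37831.6566 + 16167.71808 = 53999.37468.
Equity: weight = 37831.6566/53999.37468 = 0.7006; cost = 10.77%.
Bonds outstanding: weight = 16167.71808/53999.37468 = 0.2994; after-tax cost = 8.36% × (1 − 30%) = 5.8520%.
WACC = 0.7006 × 10.7700% + 0.2994 × 5.8520% = 9.2975%.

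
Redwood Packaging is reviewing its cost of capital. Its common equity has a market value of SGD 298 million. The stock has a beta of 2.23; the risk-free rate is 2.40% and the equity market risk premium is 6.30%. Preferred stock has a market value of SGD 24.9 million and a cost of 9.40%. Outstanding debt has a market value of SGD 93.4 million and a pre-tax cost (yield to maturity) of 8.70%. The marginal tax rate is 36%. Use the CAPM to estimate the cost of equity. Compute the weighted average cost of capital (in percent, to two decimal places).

Cost of equity via CAPM: Re = 2.4% + 2.23 × 6.3% = 16.4490%.
Total capital V = 298 + 24.9 + 93.4 = 416.3.
Equity: weight = 298/416.3 = 0.7158; cost = 16.449%.
Preferred: weight = 24.9/416.3 = 0.0598; cost = 9.4%.
Debt: weight = 93.4/416.3 = 0.2244; after-tax cost = 8.7% × (1 − 36%) = 5.5680%.
WACC = 0.7158 × 16.4490% + 0.0598 × 9.4000% + 0.2244 × 5.5680% = 13.5861%.

13.59%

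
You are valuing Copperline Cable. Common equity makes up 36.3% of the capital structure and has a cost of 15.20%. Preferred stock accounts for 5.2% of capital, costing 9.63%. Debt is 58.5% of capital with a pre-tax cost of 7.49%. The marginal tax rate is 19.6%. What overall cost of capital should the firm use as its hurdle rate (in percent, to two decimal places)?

After-tax cost of debt = 7.49% × (1 − 19.6%) = 6.0220%.
WACC = 0.363 × 15.2000% + 0.052 × 9.6300% + 0.585 × 6.0220% = 9.5412%.

9.54%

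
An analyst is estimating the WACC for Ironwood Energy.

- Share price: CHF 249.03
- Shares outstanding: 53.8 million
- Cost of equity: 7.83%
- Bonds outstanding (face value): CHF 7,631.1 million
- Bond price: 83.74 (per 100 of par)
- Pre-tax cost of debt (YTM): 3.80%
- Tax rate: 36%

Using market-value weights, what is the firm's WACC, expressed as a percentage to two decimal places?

6.09%

Market value of equity E = 249.03 × 53.8m = 13397.814m. Market value of debt D = 7631.1m × 83.74/100 = 6390.28314m.
Total capital V = 13397.814 + 6390.28314 = 19788.09714.
Equity: weight = 13397.814/19788.09714 = 0.6771; cost = 7.83%.
Bonds outstanding: weight = 6390.28314/19788.09714 = 0.3229; after-tax cost = 3.8% × (1 − 36%) = 2.4320%.
WACC = 0.6771 × 7.8300% + 0.3229 × 2.4320% = 6.0868%.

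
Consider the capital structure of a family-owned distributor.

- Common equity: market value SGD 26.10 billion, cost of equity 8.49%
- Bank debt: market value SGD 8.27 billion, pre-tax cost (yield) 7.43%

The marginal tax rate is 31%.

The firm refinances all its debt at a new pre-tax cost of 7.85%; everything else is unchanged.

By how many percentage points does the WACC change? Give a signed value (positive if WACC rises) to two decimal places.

Current WACC:
Total capital V = 26.1 + 8.27 = 34.37.
Equity: weight = 26.1/34.37 = 0.7594; cost = 8.49%.
Bank debt: weight = 8.27/34.37 = 0.2406; after-tax cost = 7.43% × (1 − 31%) = 5.1267%.
WACC = 0.7594 × 8.4900% + 0.2406 × 5.1267% = 7.6807%.
After the change:
Total capital V = 26.1 + 8.27 = 34.37.
Equity: weight = 26.1/34.37 = 0.7594; cost = 8.49%.
Bank debt: weight = 8.27/34.37 = 0.2406; after-tax cost = 7.85% × (1 − 31%) = 5.4165%.
WACC = 0.7594 × 8.4900% + 0.2406 × 5.4165% = 7.7505%.
Change in WACC = 7.7505% − 7.6807% = 0.0697 pp.

+0.07 pp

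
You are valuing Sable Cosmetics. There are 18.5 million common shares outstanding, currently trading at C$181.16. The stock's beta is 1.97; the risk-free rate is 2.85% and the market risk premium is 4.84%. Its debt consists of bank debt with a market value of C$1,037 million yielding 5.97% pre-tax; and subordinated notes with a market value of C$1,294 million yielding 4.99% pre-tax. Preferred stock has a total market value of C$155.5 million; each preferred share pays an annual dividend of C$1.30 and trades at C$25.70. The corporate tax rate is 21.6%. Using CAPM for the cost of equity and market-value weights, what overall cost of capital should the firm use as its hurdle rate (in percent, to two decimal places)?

8.94%

Cost of equity via CAPM: Re = 2.85% + 1.97 × 4.84% = 12.3848%.
Cost of preferred: Rp = 1.3 / 25.7 = 5.0584%.
Market value of equity E = 181.16 × 18.5m = 3351.46m.
Total capital V = 3351.46 + 155.5 + 1037 + 1294 = 5837.96.
Equity: weight = 3351.46/5837.96 = 0.5741; cost = 12.3848%.
Preferred: weight = 155.5/5837.96 = 0.0266; cost = 5.0584%.
Bank debt: weight = 1037/5837.96 = 0.1776; after-tax cost = 5.97% × (1 − 21.6%) = 4.6805%.
Subordinated notes: weight = 1294/5837.96 = 0.2217; after-tax cost = 4.99% × (1 − 21.6%) = 3.9122%.
WACC = 0.5741 × 12.3848% + 0.0266 × 5.0584% + 0.1776 × 4.6805% + 0.2217 × 3.9122% = 8.9431%.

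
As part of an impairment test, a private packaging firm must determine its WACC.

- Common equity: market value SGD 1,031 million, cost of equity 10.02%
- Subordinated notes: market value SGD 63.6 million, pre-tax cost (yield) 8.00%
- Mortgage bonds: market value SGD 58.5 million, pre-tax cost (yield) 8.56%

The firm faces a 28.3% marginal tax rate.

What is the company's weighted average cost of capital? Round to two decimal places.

Total capital V = 1031 + 63.6 + 58.5 = 1153.1.
Equity: weight = 1031/1153.1 = 0.8941; cost = 10.02%.
Subordinated notes: weight = 63.6/1153.1 = 0.0552; after-tax cost = 8% × (1 − 28.3%) = 5.7360%.
Mortgage bonds: weight = 58.5/1153.1 = 0.0507; after-tax cost = 8.56% × (1 − 28.3%) = 6.1375%.
WACC = 0.8941 × 10.0200% + 0.0552 × 5.7360% + 0.0507 × 6.1375% = 9.5867%.

9.59%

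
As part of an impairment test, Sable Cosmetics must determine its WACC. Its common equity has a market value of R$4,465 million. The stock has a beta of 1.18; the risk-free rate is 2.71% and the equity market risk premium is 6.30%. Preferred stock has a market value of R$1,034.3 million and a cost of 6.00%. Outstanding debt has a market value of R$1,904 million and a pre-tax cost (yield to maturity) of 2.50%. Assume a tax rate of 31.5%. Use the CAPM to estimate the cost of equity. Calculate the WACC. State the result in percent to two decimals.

7.40%

Cost of equity via CAPM: Re = 2.71% + 1.18 × 6.3% = 10.1440%.
Total capital V = 4465 + 1034.3 + 1904 = 7403.3.
Equity: weight = 4465/7403.3 = 0.6031; cost = 10.144%.
Preferred: weight = 1034.3/7403.3 = 0.1397; cost = 6%.
Debt: weight = 1904/7403.3 = 0.2572; after-tax cost = 2.5% × (1 − 31.5%) = 1.7125%.
WACC = 0.6031 × 10.1440% + 0.1397 × 6.0000% + 0.2572 × 1.7125% = 7.3966%.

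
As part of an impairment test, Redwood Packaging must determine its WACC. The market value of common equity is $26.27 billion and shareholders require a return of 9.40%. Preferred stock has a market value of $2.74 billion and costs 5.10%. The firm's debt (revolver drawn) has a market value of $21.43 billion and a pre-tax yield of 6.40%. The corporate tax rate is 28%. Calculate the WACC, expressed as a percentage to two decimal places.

Total capital V = 26.27 + 2.74 + 21.43 = 50.44.
Equity: weight = 26.27/50.44 = 0.5208; cost = 9.4%.
Preferred: weight = 2.74/50.44 = 0.0543; cost = 5.1%.
Revolver drawn: weight = 21.43/50.44 = 0.4249; after-tax cost = 6.4% × (1 − 28%) = 4.6080%.
WACC = 0.5208 × 9.4000% + 0.0543 × 5.1000% + 0.4249 × 4.6080% = 7.1305%.

7.13%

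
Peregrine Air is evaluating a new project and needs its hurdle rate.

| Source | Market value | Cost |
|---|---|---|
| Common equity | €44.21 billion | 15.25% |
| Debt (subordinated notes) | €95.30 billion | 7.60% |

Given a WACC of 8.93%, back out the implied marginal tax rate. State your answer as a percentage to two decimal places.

21.08%

Total capital V = 44.21 + 95.3 = 139.51.
Equity weight = 44.21/139.51 = 0.3169.
Subordinated notes weight = 95.3/139.51 = 0.6831.
Equity contribution = 0.3169 × 15.25% = 4.8326%.
Debt contribution must be 8.93% − 4.8326% = 4.0974%.
0.6831 × 7.6% × (1 − T) = 4.0974%  ⇒  (1 − T) = 0.7892.
T = 21.0772%.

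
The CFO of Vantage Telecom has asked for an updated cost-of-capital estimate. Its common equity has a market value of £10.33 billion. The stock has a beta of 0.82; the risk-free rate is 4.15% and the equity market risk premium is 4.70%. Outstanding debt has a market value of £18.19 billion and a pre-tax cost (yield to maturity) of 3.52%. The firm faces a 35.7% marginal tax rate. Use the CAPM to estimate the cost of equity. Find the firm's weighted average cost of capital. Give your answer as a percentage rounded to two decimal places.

Cost of equity via CAPM: Re = 4.15% + 0.82 × 4.7% = 8.0040%.
Total capital V = 10.33 + 18.19 = 28.52.
Equity: weight = 10.33/28.52 = 0.3622; cost = 8.004%.
Debt: weight = 18.19/28.52 = 0.6378; after-tax cost = 3.52% × (1 − 35.7%) = 2.2634%.
WACC = 0.3622 × 8.0040% + 0.6378 × 2.2634% = 4.3426%.

4.34%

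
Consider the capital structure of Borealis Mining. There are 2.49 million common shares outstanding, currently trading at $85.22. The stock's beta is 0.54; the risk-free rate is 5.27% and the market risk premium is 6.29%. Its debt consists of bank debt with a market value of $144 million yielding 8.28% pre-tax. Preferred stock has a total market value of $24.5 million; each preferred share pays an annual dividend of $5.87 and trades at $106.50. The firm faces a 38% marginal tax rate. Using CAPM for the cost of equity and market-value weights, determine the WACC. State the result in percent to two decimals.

Cost of equity via CAPM: Re = 5.27% + 0.54 × 6.29% = 8.6666%.
Cost of preferred: Rp = 5.87 / 106.5 = 5.5117%.
Market value of equity E = 85.22 × 2.49m = 212.1978m.
Total capital V = 212.1978 + 24.5 + 144 = 380.6978.
Equity: weight = 212.1978/380.6978 = 0.5574; cost = 8.6666%.
Preferred: weight = 24.5/380.6978 = 0.0644; cost = 5.5117%.
Bank debt: weight = 144/380.6978 = 0.3783; after-tax cost = 8.28% × (1 − 38%) = 5.1336%.
WACC = 0.5574 × 8.6666% + 0.0644 × 5.5117% + 0.3783 × 5.1336% = 7.1272%.

7.13%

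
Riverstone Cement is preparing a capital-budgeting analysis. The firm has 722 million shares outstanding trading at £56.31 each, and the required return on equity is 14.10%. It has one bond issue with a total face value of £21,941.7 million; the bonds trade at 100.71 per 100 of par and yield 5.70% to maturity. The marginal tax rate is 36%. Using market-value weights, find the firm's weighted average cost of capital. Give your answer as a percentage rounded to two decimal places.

Market value of equity E = 56.31 × 722m = 40655.82m. Market value of debt D = 21941.7m × 100.71/100 = 22097.48607m.
Total capital V = 40655.82 + 22097.48607 = 62753.30607.
Equity: weight = 40655.82/62753.30607 = 0.6479; cost = 14.1%.
Bonds outstanding: weight = 22097.48607/62753.30607 = 0.3521; after-tax cost = 5.7% × (1 − 36%) = 3.6480%.
WACC = 0.6479 × 14.1000% + 0.3521 × 3.6480% = 10.4195%.

10.42%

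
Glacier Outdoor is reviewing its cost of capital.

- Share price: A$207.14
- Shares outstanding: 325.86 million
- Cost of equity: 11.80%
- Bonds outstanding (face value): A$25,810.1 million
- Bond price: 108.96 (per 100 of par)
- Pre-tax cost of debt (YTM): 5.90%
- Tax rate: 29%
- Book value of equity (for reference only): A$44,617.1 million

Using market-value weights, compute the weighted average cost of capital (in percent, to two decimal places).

Market value of equity E = 207.14 × 325.86m = 67498.6404m. Market value of debt D = 25810.1m × 108.96/100 = 28122.68496m.
Total capital V = 67498.6404 + 28122.68496 = 95621.32536.
Equity: weight = 67498.6404/95621.32536 = 0.7059; cost = 11.8%.
Bonds outstanding: weight = 28122.68496/95621.32536 = 0.2941; after-tax cost = 5.9% × (1 − 29%) = 4.1890%.
WACC = 0.7059 × 11.8000% + 0.2941 × 4.1890% = 9.5616%.

9.56%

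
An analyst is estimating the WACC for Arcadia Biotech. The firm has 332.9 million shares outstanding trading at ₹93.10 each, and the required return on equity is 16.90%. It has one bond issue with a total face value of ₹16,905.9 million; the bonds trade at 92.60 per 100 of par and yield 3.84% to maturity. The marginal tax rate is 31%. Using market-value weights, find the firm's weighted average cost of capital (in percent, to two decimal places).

Market value of equity E = 93.1 × 332.9m = 30992.99m. Market value of debt D = 16905.9m × 92.6/100 = 15654.8634m.
Total capital V = 30992.99 + 15654.8634 = 46647.8534.
Equity: weight = 30992.99/46647.8534 = 0.6644; cost = 16.9%.
Bonds outstanding: weight = 15654.8634/46647.8534 = 0.3356; after-tax cost = 3.84% × (1 − 31%) = 2.6496%.
WACC = 0.6644 × 16.9000% + 0.3356 × 2.6496% = 12.1176%.

12.12%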